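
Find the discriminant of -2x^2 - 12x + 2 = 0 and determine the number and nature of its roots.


For ax^2 + bx + c = 0, discriminant D = b^2 - 4ac
Here a = -2, b = -12, c = 2
D = (-12)^2 - 4(-2)(2) = 144 + 16 = 160

D = 160 > 0 but not a perfect square
The equation has 2 distinct real irrational roots.

Discriminant = 160, 2 distinct real irrational roots


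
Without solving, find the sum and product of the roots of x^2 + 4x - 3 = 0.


By Vieta's formulas for ax^2 + bx + c = 0:
  Sum of roots = -b/a
  Product of roots = c/a

Here a = 1, b = 4, c = -3
Sum = -(4)/1 = -4
Product = -3/1 = -3

Sum = -4, Product = -3


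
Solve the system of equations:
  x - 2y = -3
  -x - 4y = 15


Using Cramer's rule:
Determinant D = (1)(-4) - (-1)(-2) = -4 - 2 = -6
Dx = (-3)(-4) - (15)(-2) = 12 + 30 = 42
Dy = (1)(15) - (-1)(-3) = 15 - 3 = 12
x = Dx/D = 42/-6 = -7
y = Dy/D = 12/-6 = -2

x = -7, y = -2


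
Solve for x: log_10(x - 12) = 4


Convert to exponential form: x - 12 = 10^4 = 10000
x = 10000 + 12 = 10012
Check: log_10(10012 - 12) = log_10(10000) = log_10(10000) = 4 ✓

x = 10012


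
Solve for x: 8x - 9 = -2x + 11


Starting with: 8x - 9 = -2x + 11
Move all x terms to left: (8 + 2)x = 11 + 9
Simplify: 10x = 20
Divide both sides by 10: x = 2

x = 2


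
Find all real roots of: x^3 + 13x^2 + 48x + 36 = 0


Let p(x) = x^3 + 13x^2 + 48x + 36. By the rational root theorem (leading coefficient 1), any rational root is an integer divisor of 36: try ±1, ±2, ... in turn.
Test x = 1: value = 98 ≠ 0.
Test x = -1: value = 0 ✓, so (x + 1) is a factor.
Synthetic division by (x + 1): bring down 1; 1(-1) + 13 = 12; 12(-1) + 48 = 36; 36(-1) + 36 = 0 → quotient x^2 + 12x + 36, remainder 0.
Solve the quadratic x^2 + 12x + 36 = 0: discriminant = 12^2 - 4(1)(36) = 144 - 144 = 0.
Discriminant = 0, so a double root: x = -12/2 = -6.

x = -6 (multiplicity 2), x = -1


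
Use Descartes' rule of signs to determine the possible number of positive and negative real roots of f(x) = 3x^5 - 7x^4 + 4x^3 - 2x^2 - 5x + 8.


Descartes' rule of signs:

For positive roots, count sign changes in f(x) = 3x^5 - 7x^4 + 4x^3 - 2x^2 - 5x + 8:
Signs of coefficients: +, -, +, -, -, +
Number of sign changes: 4
Possible positive real roots: 4, 2, 0

For negative roots, examine f(-x) = -3x^5 - 7x^4 - 4x^3 - 2x^2 + 5x + 8:
Signs of coefficients: -, -, -, -, +, +
Number of sign changes: 1
Possible negative real roots: 1

Positive roots: 4 or 2 or 0; Negative roots: 1


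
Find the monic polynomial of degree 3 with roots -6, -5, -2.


A monic polynomial with roots -6, -5, -2 is:
p(x) = (x + 6)(x + 5)(x + 2)
After multiplying by (x + 6): x + 6
After multiplying by (x + 5): x^2 + 11x + 30
After multiplying by (x + 2): x^3 + 13x^2 + 52x + 60

x^3 + 13x^2 + 52x + 60


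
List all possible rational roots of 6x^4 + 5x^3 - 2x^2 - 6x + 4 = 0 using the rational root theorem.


Rational root theorem: possible roots are ±p/q where:
  p divides the constant term (4): p ∈ {1, 2, 4}
  q divides the leading coefficient (6): q ∈ {1, 2, 3, 6}

All possible rational roots: -4, -2, -4/3, -1, -2/3, -1/2, -1/3, -1/6, 1/6, 1/3, 1/2, 2/3, 1, 4/3, 2, 4

-4, -2, -4/3, -1, -2/3, -1/2, -1/3, -1/6, 1/6, 1/3, 1/2, 2/3, 1, 4/3, 2, 4


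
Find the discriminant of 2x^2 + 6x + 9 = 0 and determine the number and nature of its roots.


For ax^2 + bx + c = 0, discriminant D = b^2 - 4ac
Here a = 2, b = 6, c = 9
D = (6)^2 - 4(2)(9) = 36 - 72 = -36

D = -36 < 0
The equation has no real roots (2 complex conjugate roots).

Discriminant = -36, no real roots (2 complex conjugate roots)


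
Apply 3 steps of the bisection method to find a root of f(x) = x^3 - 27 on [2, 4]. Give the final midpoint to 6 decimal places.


f(x) = x^3 - 27
f(2) = -19 < 0
f(4) = 37 > 0

Step 1: midpoint = (2.000000 + 4.000000)/2 = 3.000000
  f(3.000000) = 0.000000
  f(mid) = 0, exact root found!

midpoint = 3.000000


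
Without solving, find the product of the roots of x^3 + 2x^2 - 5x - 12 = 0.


By Vieta's formulas for x^3 + bx^2 + cx + d = 0:
  r1 + r2 + r3 = -b/a = -2
  r1*r2 + r1*r3 + r2*r3 = c/a = -5
  r1*r2*r3 = -d/a = 12


Product = 12


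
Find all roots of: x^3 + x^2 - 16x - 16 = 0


Let p(x) = x^3 + x^2 - 16x - 16. By the rational root theorem (leading coefficient 1), any rational root is an integer divisor of 16: try ±1, ±2, ... in turn.
Test x = 1: value = -30 ≠ 0.
Test x = -1: value = 0 ✓, so (x + 1) is a factor.
Synthetic division by (x + 1): bring down 1; 1(-1) + 1 = 0; 0(-1) - 16 = -16; (-16)(-1) - 16 = 0 → quotient x^2 - 16, remainder 0.
Solve the quadratic x^2 - 16 = 0: discriminant = 0^2 - 4(1)(-16) = 0 + 64 = 64.
sqrt(64) = 8, so x = (0 ± 8)/2: x = 4 or x = -4.
Collecting all roots found:

x = -4, x = -1, x = 4


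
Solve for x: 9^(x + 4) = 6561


Express both sides with the same base.
6561 = 9^4
Since the bases match, equate exponents: x + 4 = 4
So x = 4 - (4) = 0

x = 0


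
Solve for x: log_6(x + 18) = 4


Convert to exponential form: x + 18 = 6^4 = 1296
x = 1296 - 18 = 1278
Check: log_6(1278 + 18) = log_6(1296) = log_6(1296) = 4 ✓

x = 1278


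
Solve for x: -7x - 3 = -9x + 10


Starting with: -7x - 3 = -9x + 10
Move all x terms to left: (-7 + 9)x = 10 + 3
Simplify: 2x = 13
Divide both sides by 2: x = 13/2

x = 13/2


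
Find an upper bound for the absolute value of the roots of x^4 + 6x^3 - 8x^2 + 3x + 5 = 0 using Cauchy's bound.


Cauchy's bound: all roots r satisfy |r| <= 1 + max(|a_i/a_n|) for i = 0,...,n-1
where a_n is the leading coefficient.

Coefficients: [1, 6, -8, 3, 5]
Leading coefficient a_n = 1
Ratios |a_i/a_n|: 6, 8, 3, 5
Maximum ratio: 8
Cauchy's bound: |r| <= 1 + 8 = 9

Upper bound = 9


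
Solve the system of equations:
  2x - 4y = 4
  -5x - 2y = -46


Using Cramer's rule:
Determinant D = (2)(-2) - (-5)(-4) = -4 - 20 = -24
Dx = (4)(-2) - (-46)(-4) = -8 - 184 = -192
Dy = (2)(-46) - (-5)(4) = -92 + 20 = -72
x = Dx/D = -192/-24 = 8
y = Dy/D = -72/-24 = 3

x = 8, y = 3


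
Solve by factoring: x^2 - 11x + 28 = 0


We need two numbers that multiply to 28 and add to -11.
Those numbers are -7 and -4 (since (-7) * (-4) = 28 and (-7) + (-4) = -11).
So x^2 - 11x + 28 = (x - 7)(x - 4) = 0
Setting each factor to zero: x = 7 or x = 4

x = 4, x = 7


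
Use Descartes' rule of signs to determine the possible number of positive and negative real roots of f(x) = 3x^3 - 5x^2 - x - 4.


Descartes' rule of signs:

For positive roots, count sign changes in f(x) = 3x^3 - 5x^2 - x - 4:
Signs of coefficients: +, -, -, -
Number of sign changes: 1
Possible positive real roots: 1

For negative roots, examine f(-x) = -3x^3 - 5x^2 + x - 4:
Signs of coefficients: -, -, +, -
Number of sign changes: 2
Possible negative real roots: 2, 0

Positive roots: 1; Negative roots: 2 or 0


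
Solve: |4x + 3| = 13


An absolute value equation |expr| = 13 gives two cases:
Case 1: 4x + 3 = 13
  4x = 10, so x = 5/2
Case 2: 4x + 3 = -13
  4x = -16, so x = -4

x = -4, x = 5/2


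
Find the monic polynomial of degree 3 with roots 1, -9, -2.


A monic polynomial with roots 1, -9, -2 is:
p(x) = (x - 1)(x + 9)(x + 2)
After multiplying by (x - 1): x - 1
After multiplying by (x + 9): x^2 + 8x - 9
After multiplying by (x + 2): x^3 + 10x^2 + 7x - 18

x^3 + 10x^2 + 7x - 18


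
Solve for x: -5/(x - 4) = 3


Multiply both sides by (x - 4): -5 = 3(x - 4)
Distribute: -5 = 3x - 12
3x = -5 + 12 = 7
x = 7/3

x = 7/3


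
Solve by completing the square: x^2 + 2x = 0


Start: x^2 + 2x + 0 = 0
Move constant: x^2 + 2x = 0
Half of 2 is 1, squared is 1
Add 1 to both sides: x^2 + 2x + 1 = 1
(x + 1)^2 = 1
x + 1 = ±1
x = -1 + 1 = 0 or x = -1 - 1 = -2

x = -2, x = 0


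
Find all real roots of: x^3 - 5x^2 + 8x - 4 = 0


Let p(x) = x^3 - 5x^2 + 8x - 4. By the rational root theorem (leading coefficient 1), any rational root is an integer divisor of 4: try ±1, ±2, ... in turn.
Test x = 1: value = 0 ✓, so (x - 1) is a factor.
Synthetic division by (x - 1): bring down 1; 1(1) - 5 = -4; (-4)(1) + 8 = 4; 4(1) - 4 = 0 → quotient x^2 - 4x + 4, remainder 0.
Solve the quadratic x^2 - 4x + 4 = 0: discriminant = (-4)^2 - 4(1)(4) = 16 - 16 = 0.
Discriminant = 0, so a double root: x = 4/2 = 2.

x = 1, x = 2 (multiplicity 2)


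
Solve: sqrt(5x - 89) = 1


Square both sides: 5x - 89 = 1^2 = 1
5x = 1 + 89 = 90
x = 18
Check: sqrt(5*18 - 89) = sqrt(1) = 1 ✓

x = 18


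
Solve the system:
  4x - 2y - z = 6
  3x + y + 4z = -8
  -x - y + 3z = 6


Using Cramer's rule. Expand each determinant along the first row.
D  = 4*[1*3 - 4*(-1)] - (-2)*[3*3 - 4*(-1)] + (-1)*[3*(-1) - 1*(-1)]
  = 4*(7) - (-2)*(13) + (-1)*(-2) = 56
Dx = 6*[1*3 - 4*(-1)] - (-2)*[(-8)*3 - 4*6] + (-1)*[(-8)*(-1) - 1*6]
  = 6*(7) - (-2)*(-48) + (-1)*(2) = -56
Dy = 4*[(-8)*3 - 4*6] - 6*[3*3 - 4*(-1)] + (-1)*[3*6 - (-8)*(-1)]
  = 4*(-48) - 6*(13) + (-1)*(10) = -280
Dz = 4*[1*6 - (-8)*(-1)] - (-2)*[3*6 - (-8)*(-1)] + 6*[3*(-1) - 1*(-1)]
  = 4*(-2) - (-2)*(10) + 6*(-2) = 0
x = Dx/D = -56/56 = -1, y = Dy/D = -280/56 = -5, z = Dz/D = 0/56 = 0
Check eq1: (4)(-1) + (-2)(-5) + (-1)(0) = 6 = 6 ✓
Check eq2: (3)(-1) + (1)(-5) + (4)(0) = -8 = -8 ✓
Check eq3: (-1)(-1) + (-1)(-5) + (3)(0) = 6 = 6 ✓

x = -1, y = -5, z = 0


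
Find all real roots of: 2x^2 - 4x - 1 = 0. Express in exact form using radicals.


Using the quadratic formula: x = (-b ± sqrt(b^2 - 4ac)) / (2a)
Here a = 2, b = -4, c = -1
Discriminant = b^2 - 4ac = (-4)^2 - 4(2)(-1) = 16 + 8 = 24
Since discriminant = 24 > 0, there are two real roots.
x = (4 ± 2*sqrt(6)) / 4
Simplifying: x = (2 ± sqrt(6)) / 2
Numerically: x ≈ 2.2247 or x ≈ -0.2247

x = (2 + sqrt(6)) / 2 or x = (2 - sqrt(6)) / 2


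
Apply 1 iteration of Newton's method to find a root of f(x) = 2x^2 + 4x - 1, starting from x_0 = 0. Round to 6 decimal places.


Newton's method: x_(n+1) = x_n - f(x_n)/f'(x_n)
f(x) = 2x^2 + 4x - 1
f'(x) = 4x + 4

Iteration 1:
  f(0.000000) = -1.000000
  f'(0.000000) = 4.000000
  x_1 = 0.000000 - (-1.000000)/(4.000000) = 0.250000

x_1 = 0.250000


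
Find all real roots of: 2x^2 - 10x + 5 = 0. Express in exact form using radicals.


Using the quadratic formula: x = (-b ± sqrt(b^2 - 4ac)) / (2a)
Here a = 2, b = -10, c = 5
Discriminant = b^2 - 4ac = (-10)^2 - 4(2)(5) = 100 - 40 = 60
Since discriminant = 60 > 0, there are two real roots.
x = (10 ± 2*sqrt(15)) / 4
Simplifying: x = (5 ± sqrt(15)) / 2
Numerically: x ≈ 4.4365 or x ≈ 0.5635

x = (5 + sqrt(15)) / 2 or x = (5 - sqrt(15)) / 2


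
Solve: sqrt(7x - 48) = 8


Square both sides: 7x - 48 = 8^2 = 64
7x = 64 + 48 = 112
x = 16
Check: sqrt(7*16 - 48) = sqrt(64) = 8 ✓

x = 16


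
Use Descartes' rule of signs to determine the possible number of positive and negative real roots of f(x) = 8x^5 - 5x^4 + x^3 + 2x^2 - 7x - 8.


Descartes' rule of signs:

For positive roots, count sign changes in f(x) = 8x^5 - 5x^4 + x^3 + 2x^2 - 7x - 8:
Signs of coefficients: +, -, +, +, -, -
Number of sign changes: 3
Possible positive real roots: 3, 1

For negative roots, examine f(-x) = -8x^5 - 5x^4 - x^3 + 2x^2 + 7x - 8:
Signs of coefficients: -, -, -, +, +, -
Number of sign changes: 2
Possible negative real roots: 2, 0

Positive roots: 3 or 1; Negative roots: 2 or 0


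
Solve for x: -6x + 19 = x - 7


Starting with: -6x + 19 = x - 7
Move all x terms to left: (-6 - 1)x = -7 - 19
Simplify: -7x = -26
Divide both sides by -7: x = 26/7

x = 26/7


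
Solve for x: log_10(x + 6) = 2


Convert to exponential form: x + 6 = 10^2 = 100
x = 100 - 6 = 94
Check: log_10(94 + 6) = log_10(100) = log_10(100) = 2 ✓

x = 94


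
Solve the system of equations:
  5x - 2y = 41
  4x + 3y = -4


Using Cramer's rule:
Determinant D = (5)(3) - (4)(-2) = 15 + 8 = 23
Dx = (41)(3) - (-4)(-2) = 123 - 8 = 115
Dy = (5)(-4) - (4)(41) = -20 - 164 = -184
x = Dx/D = 115/23 = 5
y = Dy/D = -184/23 = -8

x = 5, y = -8


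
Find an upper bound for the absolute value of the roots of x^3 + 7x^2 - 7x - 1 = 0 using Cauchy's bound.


Cauchy's bound: all roots r satisfy |r| <= 1 + max(|a_i/a_n|) for i = 0,...,n-1
where a_n is the leading coefficient.

Coefficients: [1, 7, -7, -1]
Leading coefficient a_n = 1
Ratios |a_i/a_n|: 7, 7, 1
Maximum ratio: 7
Cauchy's bound: |r| <= 1 + 7 = 8

Upper bound = 8


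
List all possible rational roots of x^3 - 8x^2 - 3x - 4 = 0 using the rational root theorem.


Rational root theorem: possible roots are ±p/q where:
  p divides the constant term (-4): p ∈ {1, 2, 4}
  q divides the leading coefficient (1): q ∈ {1}

All possible rational roots: -4, -2, -1, 1, 2, 4

-4, -2, -1, 1, 2, 4


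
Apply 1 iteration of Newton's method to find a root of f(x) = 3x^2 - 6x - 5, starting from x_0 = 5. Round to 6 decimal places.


Newton's method: x_(n+1) = x_n - f(x_n)/f'(x_n)
f(x) = 3x^2 - 6x - 5
f'(x) = 6x - 6

Iteration 1:
  f(5.000000) = 40.000000
  f'(5.000000) = 24.000000
  x_1 = 5.000000 - (40.000000)/(24.000000) = 3.333333

x_1 = 3.333333


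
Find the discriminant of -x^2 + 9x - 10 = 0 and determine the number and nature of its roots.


For ax^2 + bx + c = 0, discriminant D = b^2 - 4ac
Here a = -1, b = 9, c = -10
D = (9)^2 - 4(-1)(-10) = 81 - 40 = 41

D = 41 > 0 but not a perfect square
The equation has 2 distinct real irrational roots.

Discriminant = 41, 2 distinct real irrational roots


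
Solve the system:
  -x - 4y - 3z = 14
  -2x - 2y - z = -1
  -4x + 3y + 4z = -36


Using Cramer's rule. Expand each determinant along the first row.
D  = (-1)*[(-2)*4 - (-1)*3] - (-4)*[(-2)*4 - (-1)*(-4)] + (-3)*[(-2)*3 - (-2)*(-4)]
  = (-1)*(-5) - (-4)*(-12) + (-3)*(-14) = -1
Dx = 14*[(-2)*4 - (-1)*3] - (-4)*[(-1)*4 - (-1)*(-36)] + (-3)*[(-1)*3 - (-2)*(-36)]
  = 14*(-5) - (-4)*(-40) + (-3)*(-75) = -5
Dy = (-1)*[(-1)*4 - (-1)*(-36)] - 14*[(-2)*4 - (-1)*(-4)] + (-3)*[(-2)*(-36) - (-1)*(-4)]
  = (-1)*(-40) - 14*(-12) + (-3)*(68) = 4
Dz = (-1)*[(-2)*(-36) - (-1)*3] - (-4)*[(-2)*(-36) - (-1)*(-4)] + 14*[(-2)*3 - (-2)*(-4)]
  = (-1)*(75) - (-4)*(68) + 14*(-14) = 1
x = Dx/D = -5/-1 = 5, y = Dy/D = 4/-1 = -4, z = Dz/D = 1/-1 = -1
Check eq1: (-1)(5) + (-4)(-4) + (-3)(-1) = 14 = 14 ✓
Check eq2: (-2)(5) + (-2)(-4) + (-1)(-1) = -1 = -1 ✓
Check eq3: (-4)(5) + (3)(-4) + (4)(-1) = -36 = -36 ✓

x = 5, y = -4, z = -1


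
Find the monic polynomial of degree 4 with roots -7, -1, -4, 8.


A monic polynomial with roots -7, -1, -4, 8 is:
p(x) = (x + 7)(x + 1)(x + 4)(x - 8)
After multiplying by (x + 7): x + 7
After multiplying by (x + 1): x^2 + 8x + 7
After multiplying by (x + 4): x^3 + 12x^2 + 39x + 28
After multiplying by (x - 8): x^4 + 4x^3 - 57x^2 - 284x - 224

x^4 + 4x^3 - 57x^2 - 284x - 224


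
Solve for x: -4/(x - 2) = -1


Multiply both sides by (x - 2): -4 = -1(x - 2)
Distribute: -4 = -x + 2
-x = -4 - 2 = -6
x = 6

x = 6


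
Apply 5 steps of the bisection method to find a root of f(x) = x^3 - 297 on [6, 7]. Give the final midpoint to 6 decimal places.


f(x) = x^3 - 297
f(6) = -81 < 0
f(7) = 46 > 0

Step 1: midpoint = (6.000000 + 7.000000)/2 = 6.500000
  f(6.500000) = -22.375000
  f(mid) < 0, so root is in [6.500000, 7.000000]

Step 2: midpoint = (6.500000 + 7.000000)/2 = 6.750000
  f(6.750000) = 10.546875
  f(mid) > 0, so root is in [6.500000, 6.750000]

Step 3: midpoint = (6.500000 + 6.750000)/2 = 6.625000
  f(6.625000) = -6.224609
  f(mid) < 0, so root is in [6.625000, 6.750000]

Step 4: midpoint = (6.625000 + 6.750000)/2 = 6.687500
  f(6.687500) = 2.082764
  f(mid) > 0, so root is in [6.625000, 6.687500]

Step 5: midpoint = (6.625000 + 6.687500)/2 = 6.656250
  f(6.656250) = -2.090424
  f(mid) < 0, so root is in [6.656250, 6.687500]

midpoint = 6.656250


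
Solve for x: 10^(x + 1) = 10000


Express both sides with the same base.
10000 = 10^4
Since the bases match, equate exponents: x + 1 = 4
So x = 4 - (1) = 3

x = 3


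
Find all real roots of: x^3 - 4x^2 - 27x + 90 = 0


Let p(x) = x^3 - 4x^2 - 27x + 90. By the rational root theorem (leading coefficient 1), any rational root is an integer divisor of 90: try ±1, ±2, ... in turn.
Test x = 1: value = 60 ≠ 0.
Test x = -1: value = 112 ≠ 0.
Test x = 2: value = 28 ≠ 0.
Test x = -2: value = 120 ≠ 0.
Test x = 3: value = 0 ✓, so (x - 3) is a factor.
Synthetic division by (x - 3): bring down 1; 1(3) - 4 = -1; (-1)(3) - 27 = -30; (-30)(3) + 90 = 0 → quotient x^2 - x - 30, remainder 0.
Solve the quadratic x^2 - x - 30 = 0: discriminant = (-1)^2 - 4(1)(-30) = 1 + 120 = 121.
sqrt(121) = 11, so x = (1 ± 11)/2: x = 6 or x = -5.

x = -5, x = 3, x = 6


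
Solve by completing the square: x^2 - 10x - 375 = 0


Start: x^2 - 10x - 375 = 0
Move constant: x^2 - 10x = 375
Half of -10 is -5, squared is 25
Add 25 to both sides: x^2 - 10x + 25 = 400
(x - 5)^2 = 400
x - 5 = ±20
x = 5 + 20 = 25 or x = 5 - 20 = -15

x = -15, x = 25


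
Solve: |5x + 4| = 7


An absolute value equation |expr| = 7 gives two cases:
Case 1: 5x + 4 = 7
  5x = 3, so x = 3/5
Case 2: 5x + 4 = -7
  5x = -11, so x = -11/5

x = -11/5, x = 3/5


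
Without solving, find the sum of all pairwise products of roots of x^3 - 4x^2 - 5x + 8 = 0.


By Vieta's formulas for x^3 + bx^2 + cx + d = 0:
  r1 + r2 + r3 = -b/a = 4
  r1*r2 + r1*r3 + r2*r3 = c/a = -5
  r1*r2*r3 = -d/a = -8


Sum of pairwise products = -5


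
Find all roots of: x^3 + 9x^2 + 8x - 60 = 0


Let p(x) = x^3 + 9x^2 + 8x - 60. By the rational root theorem (leading coefficient 1), any rational root is an integer divisor of 60: try ±1, ±2, ... in turn.
Test x = 1: value = -42 ≠ 0.
Test x = -1: value = -60 ≠ 0.
Test x = 2: value = 0 ✓, so (x - 2) is a factor.
Synthetic division by (x - 2): bring down 1; 1(2) + 9 = 11; 11(2) + 8 = 30; 30(2) - 60 = 0 → quotient x^2 + 11x + 30, remainder 0.
Solve the quadratic x^2 + 11x + 30 = 0: discriminant = 11^2 - 4(1)(30) = 121 - 120 = 1.
sqrt(1) = 1, so x = (-11 ± 1)/2: x = -5 or x = -6.
Collecting all roots found:

x = -6, x = -5, x = 2


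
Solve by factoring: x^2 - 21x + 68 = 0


We need two numbers that multiply to 68 and add to -21.
Those numbers are -17 and -4 (since (-17) * (-4) = 68 and (-17) + (-4) = -21).
So x^2 - 21x + 68 = (x - 17)(x - 4) = 0
Setting each factor to zero: x = 17 or x = 4

x = 4, x = 17


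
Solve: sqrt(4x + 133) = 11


Square both sides: 4x + 133 = 11^2 = 121
4x = 121 - 133 = -12
x = -3
Check: sqrt(4*(-3) + 133) = sqrt(121) = 11 ✓

x = -3


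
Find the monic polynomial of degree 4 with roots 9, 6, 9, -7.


A monic polynomial with roots 9, 6, 9, -7 is:
p(x) = (x - 9)(x - 6)(x - 9)(x + 7)
After multiplying by (x - 9): x - 9
After multiplying by (x - 6): x^2 - 15x + 54
After multiplying by (x - 9): x^3 - 24x^2 + 189x - 486
After multiplying by (x + 7): x^4 - 17x^3 + 21x^2 + 837x - 3402

x^4 - 17x^3 + 21x^2 + 837x - 3402


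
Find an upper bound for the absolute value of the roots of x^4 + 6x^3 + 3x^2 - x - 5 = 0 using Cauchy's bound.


Cauchy's bound: all roots r satisfy |r| <= 1 + max(|a_i/a_n|) for i = 0,...,n-1
where a_n is the leading coefficient.

Coefficients: [1, 6, 3, -1, -5]
Leading coefficient a_n = 1
Ratios |a_i/a_n|: 6, 3, 1, 5
Maximum ratio: 6
Cauchy's bound: |r| <= 1 + 6 = 7

Upper bound = 7


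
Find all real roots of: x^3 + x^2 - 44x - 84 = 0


Let p(x) = x^3 + x^2 - 44x - 84. By the rational root theorem (leading coefficient 1), any rational root is an integer divisor of 84: try ±1, ±2, ... in turn.
Test x = 1: value = -126 ≠ 0.
Test x = -1: value = -40 ≠ 0.
Test x = 2: value = -160 ≠ 0.
Test x = -2: value = 0 ✓, so (x + 2) is a factor.
Synthetic division by (x + 2): bring down 1; 1(-2) + 1 = -1; (-1)(-2) - 44 = -42; (-42)(-2) - 84 = 0 → quotient x^2 - x - 42, remainder 0.
Solve the quadratic x^2 - x - 42 = 0: discriminant = (-1)^2 - 4(1)(-42) = 1 + 168 = 169.
sqrt(169) = 13, so x = (1 ± 13)/2: x = 7 or x = -6.

x = -6, x = -2, x = 7


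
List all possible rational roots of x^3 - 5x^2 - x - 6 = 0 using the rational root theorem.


Rational root theorem: possible roots are ±p/q where:
  p divides the constant term (-6): p ∈ {1, 2, 3, 6}
  q divides the leading coefficient (1): q ∈ {1}

All possible rational roots: -6, -3, -2, -1, 1, 2, 3, 6

-6, -3, -2, -1, 1, 2, 3, 6


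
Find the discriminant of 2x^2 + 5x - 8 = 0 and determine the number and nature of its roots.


For ax^2 + bx + c = 0, discriminant D = b^2 - 4ac
Here a = 2, b = 5, c = -8
D = (5)^2 - 4(2)(-8) = 25 + 64 = 89

D = 89 > 0 but not a perfect square
The equation has 2 distinct real irrational roots.

Discriminant = 89, 2 distinct real irrational roots


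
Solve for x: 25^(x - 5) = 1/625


Express both sides with the same base.
1/625 = 25^(-2)
Since the bases match, equate exponents: x - 5 = -2
So x = -2 - (-5) = 3

x = 3


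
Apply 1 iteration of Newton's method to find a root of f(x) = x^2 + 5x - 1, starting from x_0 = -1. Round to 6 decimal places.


Newton's method: x_(n+1) = x_n - f(x_n)/f'(x_n)
f(x) = x^2 + 5x - 1
f'(x) = 2x + 5

Iteration 1:
  f(-1.000000) = -5.000000
  f'(-1.000000) = 3.000000
  x_1 = -1.000000 - (-5.000000)/(3.000000) = 0.666667

x_1 = 0.666667


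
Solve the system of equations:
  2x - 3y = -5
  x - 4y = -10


Using Cramer's rule:
Determinant D = (2)(-4) - (1)(-3) = -8 + 3 = -5
Dx = (-5)(-4) - (-10)(-3) = 20 - 30 = -10
Dy = (2)(-10) - (1)(-5) = -20 + 5 = -15
x = Dx/D = -10/-5 = 2
y = Dy/D = -15/-5 = 3

x = 2, y = 3


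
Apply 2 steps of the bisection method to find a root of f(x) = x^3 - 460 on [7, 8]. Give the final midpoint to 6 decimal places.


f(x) = x^3 - 460
f(7) = -117 < 0
f(8) = 52 > 0

Step 1: midpoint = (7.000000 + 8.000000)/2 = 7.500000
  f(7.500000) = -38.125000
  f(mid) < 0, so root is in [7.500000, 8.000000]

Step 2: midpoint = (7.500000 + 8.000000)/2 = 7.750000
  f(7.750000) = 5.484375
  f(mid) > 0, so root is in [7.500000, 7.750000]

midpoint = 7.750000


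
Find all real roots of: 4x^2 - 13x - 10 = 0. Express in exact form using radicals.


Using the quadratic formula: x = (-b ± sqrt(b^2 - 4ac)) / (2a)
Here a = 4, b = -13, c = -10
Discriminant = b^2 - 4ac = (-13)^2 - 4(4)(-10) = 169 + 160 = 329
Since discriminant = 329 > 0, there are two real roots.
x = (13 ± sqrt(329)) / 8
Numerically: x ≈ 3.8923 or x ≈ -0.6423

x = (13 + sqrt(329)) / 8 or x = (13 - sqrt(329)) / 8


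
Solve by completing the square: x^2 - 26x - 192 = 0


Start: x^2 - 26x - 192 = 0
Move constant: x^2 - 26x = 192
Half of -26 is -13, squared is 169
Add 169 to both sides: x^2 - 26x + 169 = 361
(x - 13)^2 = 361
x - 13 = ±19
x = 13 + 19 = 32 or x = 13 - 19 = -6

x = -6, x = 32


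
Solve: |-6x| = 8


An absolute value equation |expr| = 8 gives two cases:
Case 1: -6x = 8
  -6x = 8, so x = -4/3
Case 2: -6x = -8
  -6x = -8, so x = 4/3

x = -4/3, x = 4/3


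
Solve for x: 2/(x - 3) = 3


Multiply both sides by (x - 3): 2 = 3(x - 3)
Distribute: 2 = 3x - 9
3x = 2 + 9 = 11
x = 11/3

x = 11/3


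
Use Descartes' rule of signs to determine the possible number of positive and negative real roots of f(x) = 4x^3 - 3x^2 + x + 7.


Descartes' rule of signs:

For positive roots, count sign changes in f(x) = 4x^3 - 3x^2 + x + 7:
Signs of coefficients: +, -, +, +
Number of sign changes: 2
Possible positive real roots: 2, 0

For negative roots, examine f(-x) = -4x^3 - 3x^2 - x + 7:
Signs of coefficients: -, -, -, +
Number of sign changes: 1
Possible negative real roots: 1

Positive roots: 2 or 0; Negative roots: 1


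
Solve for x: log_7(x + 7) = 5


Convert to exponential form: x + 7 = 7^5 = 16807
x = 16807 - 7 = 16800
Check: log_7(16800 + 7) = log_7(16807) = log_7(16807) = 5 ✓

x = 16800


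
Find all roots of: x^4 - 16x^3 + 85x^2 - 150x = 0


The constant term is 0, so x = 0 is a root. Factor out x:
  x^3 - 16x^2 + 85x - 150 = 0
Let p(x) = x^3 - 16x^2 + 85x - 150. By the rational root theorem (leading coefficient 1), any rational root is an integer divisor of 150: try ±1, ±2, ... in turn.
Test x = 1: value = -80 ≠ 0.
Test x = -1: value = -252 ≠ 0.
Test x = 2: value = -36 ≠ 0.
Test x = -2: value = -392 ≠ 0.
Test x = 3: value = -12 ≠ 0.
Test x = -3: value = -576 ≠ 0.
Test x = 5: value = 0 ✓, so (x - 5) is a factor.
Synthetic division by (x - 5): bring down 1; 1(5) - 16 = -11; (-11)(5) + 85 = 30; 30(5) - 150 = 0 → quotient x^2 - 11x + 30, remainder 0.
Solve the quadratic x^2 - 11x + 30 = 0: discriminant = (-11)^2 - 4(1)(30) = 121 - 120 = 1.
sqrt(1) = 1, so x = (11 ± 1)/2: x = 6 or x = 5.
Collecting all roots found:

x = 0, x = 5 (multiplicity 2), x = 6


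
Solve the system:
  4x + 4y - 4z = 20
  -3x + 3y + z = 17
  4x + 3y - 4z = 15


Using Cramer's rule. Expand each determinant along the first row.
D  = 4*[3*(-4) - 1*3] - 4*[(-3)*(-4) - 1*4] + (-4)*[(-3)*3 - 3*4]
  = 4*(-15) - 4*(8) + (-4)*(-21) = -8
Dx = 20*[3*(-4) - 1*3] - 4*[17*(-4) - 1*15] + (-4)*[17*3 - 3*15]
  = 20*(-15) - 4*(-83) + (-4)*(6) = 8
Dy = 4*[17*(-4) - 1*15] - 20*[(-3)*(-4) - 1*4] + (-4)*[(-3)*15 - 17*4]
  = 4*(-83) - 20*(8) + (-4)*(-113) = -40
Dz = 4*[3*15 - 17*3] - 4*[(-3)*15 - 17*4] + 20*[(-3)*3 - 3*4]
  = 4*(-6) - 4*(-113) + 20*(-21) = 8
x = Dx/D = 8/-8 = -1, y = Dy/D = -40/-8 = 5, z = Dz/D = 8/-8 = -1
Check eq1: (4)(-1) + (4)(5) + (-4)(-1) = 20 = 20 ✓
Check eq2: (-3)(-1) + (3)(5) + (1)(-1) = 17 = 17 ✓
Check eq3: (4)(-1) + (3)(5) + (-4)(-1) = 15 = 15 ✓

x = -1, y = 5, z = -1


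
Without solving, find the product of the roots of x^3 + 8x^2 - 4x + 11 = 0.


By Vieta's formulas for x^3 + bx^2 + cx + d = 0:
  r1 + r2 + r3 = -b/a = -8
  r1*r2 + r1*r3 + r2*r3 = c/a = -4
  r1*r2*r3 = -d/a = -11


Product = -11


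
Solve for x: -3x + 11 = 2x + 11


Starting with: -3x + 11 = 2x + 11
Move all x terms to left: (-3 - 2)x = 11 - 11
Simplify: -5x = 0
Divide both sides by -5: x = 0

x = 0


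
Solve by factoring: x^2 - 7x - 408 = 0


We need two numbers that multiply to -408 and add to -7.
Those numbers are -24 and 17 (since (-24) * 17 = -408 and (-24) + 17 = -7).
So x^2 - 7x - 408 = (x - 24)(x + 17) = 0
Setting each factor to zero: x = 24 or x = -17

x = -17, x = 24


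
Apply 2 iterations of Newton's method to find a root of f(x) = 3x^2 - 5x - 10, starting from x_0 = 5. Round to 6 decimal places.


Newton's method: x_(n+1) = x_n - f(x_n)/f'(x_n)
f(x) = 3x^2 - 5x - 10
f'(x) = 6x - 5

Iteration 1:
  f(5.000000) = 40.000000
  f'(5.000000) = 25.000000
  x_1 = 5.000000 - (40.000000)/(25.000000) = 3.400000

Iteration 2:
  f(3.400000) = 7.680000
  f'(3.400000) = 15.400000
  x_2 = 3.400000 - (7.680000)/(15.400000) = 2.901299

x_2 = 2.901299


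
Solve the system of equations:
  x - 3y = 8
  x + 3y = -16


Using Cramer's rule:
Determinant D = (1)(3) - (1)(-3) = 3 + 3 = 6
Dx = (8)(3) - (-16)(-3) = 24 - 48 = -24
Dy = (1)(-16) - (1)(8) = -16 - 8 = -24
x = Dx/D = -24/6 = -4
y = Dy/D = -24/6 = -4

x = -4, y = -4


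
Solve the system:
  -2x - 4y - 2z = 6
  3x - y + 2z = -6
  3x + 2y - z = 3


Using Cramer's rule. Expand each determinant along the first row.
D  = (-2)*[(-1)*(-1) - 2*2] - (-4)*[3*(-1) - 2*3] + (-2)*[3*2 - (-1)*3]
  = (-2)*(-3) - (-4)*(-9) + (-2)*(9) = -48
Dx = 6*[(-1)*(-1) - 2*2] - (-4)*[(-6)*(-1) - 2*3] + (-2)*[(-6)*2 - (-1)*3]
  = 6*(-3) - (-4)*(0) + (-2)*(-9) = 0
Dy = (-2)*[(-6)*(-1) - 2*3] - 6*[3*(-1) - 2*3] + (-2)*[3*3 - (-6)*3]
  = (-2)*(0) - 6*(-9) + (-2)*(27) = 0
Dz = (-2)*[(-1)*3 - (-6)*2] - (-4)*[3*3 - (-6)*3] + 6*[3*2 - (-1)*3]
  = (-2)*(9) - (-4)*(27) + 6*(9) = 144
x = Dx/D = 0/-48 = 0, y = Dy/D = 0/-48 = 0, z = Dz/D = 144/-48 = -3
Check eq1: (-2)(0) + (-4)(0) + (-2)(-3) = 6 = 6 ✓
Check eq2: (3)(0) + (-1)(0) + (2)(-3) = -6 = -6 ✓
Check eq3: (3)(0) + (2)(0) + (-1)(-3) = 3 = 3 ✓

x = 0, y = 0, z = -3


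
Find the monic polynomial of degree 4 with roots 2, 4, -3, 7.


A monic polynomial with roots 2, 4, -3, 7 is:
p(x) = (x - 2)(x - 4)(x + 3)(x - 7)
After multiplying by (x - 2): x - 2
After multiplying by (x - 4): x^2 - 6x + 8
After multiplying by (x + 3): x^3 - 3x^2 - 10x + 24
After multiplying by (x - 7): x^4 - 10x^3 + 11x^2 + 94x - 168

x^4 - 10x^3 + 11x^2 + 94x - 168


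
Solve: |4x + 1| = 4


An absolute value equation |expr| = 4 gives two cases:
Case 1: 4x + 1 = 4
  4x = 3, so x = 3/4
Case 2: 4x + 1 = -4
  4x = -5, so x = -5/4

x = -5/4, x = 3/4


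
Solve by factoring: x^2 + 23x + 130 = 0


We need two numbers that multiply to 130 and add to 23.
Those numbers are 13 and 10 (since 13 * 10 = 130 and 13 + 10 = 23).
So x^2 + 23x + 130 = (x + 13)(x + 10) = 0
Setting each factor to zero: x = -13 or x = -10

x = -13, x = -10


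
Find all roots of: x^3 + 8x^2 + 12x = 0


The constant term is 0, so x = 0 is a root. Factor out x:
  x^2 + 8x + 12 = 0
Solve the quadratic x^2 + 8x + 12 = 0: discriminant = 8^2 - 4(1)(12) = 64 - 48 = 16.
sqrt(16) = 4, so x = (-8 ± 4)/2: x = -2 or x = -6.
Collecting all roots found:

x = -6, x = -2, x = 0


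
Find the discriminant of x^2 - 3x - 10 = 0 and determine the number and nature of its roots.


For ax^2 + bx + c = 0, discriminant D = b^2 - 4ac
Here a = 1, b = -3, c = -10
D = (-3)^2 - 4(1)(-10) = 9 + 40 = 49

D = 49 > 0 and is a perfect square (sqrt = 7)
The equation has 2 distinct real rational roots.

Discriminant = 49, 2 distinct real rational roots


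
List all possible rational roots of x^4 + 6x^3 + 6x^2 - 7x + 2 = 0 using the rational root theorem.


Rational root theorem: possible roots are ±p/q where:
  p divides the constant term (2): p ∈ {1, 2}
  q divides the leading coefficient (1): q ∈ {1}

All possible rational roots: -2, -1, 1, 2

-2, -1, 1, 2


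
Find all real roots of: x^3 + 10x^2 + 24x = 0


The constant term is 0, so x = 0 is a root. Factor out x:
  x(x^2 + 10x + 24) = 0
Solve the quadratic x^2 + 10x + 24 = 0: discriminant = 10^2 - 4(1)(24) = 100 - 96 = 4.
sqrt(4) = 2, so x = (-10 ± 2)/2: x = -4 or x = -6.

x = -6, x = -4, x = 0


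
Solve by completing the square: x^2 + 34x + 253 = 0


Start: x^2 + 34x + 253 = 0
Move constant: x^2 + 34x = -253
Half of 34 is 17, squared is 289
Add 289 to both sides: x^2 + 34x + 289 = 36
(x + 17)^2 = 36
x + 17 = ±6
x = -17 + 6 = -11 or x = -17 - 6 = -23

x = -23, x = -11


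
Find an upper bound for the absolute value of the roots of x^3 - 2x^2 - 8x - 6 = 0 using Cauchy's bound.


Cauchy's bound: all roots r satisfy |r| <= 1 + max(|a_i/a_n|) for i = 0,...,n-1
where a_n is the leading coefficient.

Coefficients: [1, -2, -8, -6]
Leading coefficient a_n = 1
Ratios |a_i/a_n|: 2, 8, 6
Maximum ratio: 8
Cauchy's bound: |r| <= 1 + 8 = 9

Upper bound = 9


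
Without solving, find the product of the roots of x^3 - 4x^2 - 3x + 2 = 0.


By Vieta's formulas for x^3 + bx^2 + cx + d = 0:
  r1 + r2 + r3 = -b/a = 4
  r1*r2 + r1*r3 + r2*r3 = c/a = -3
  r1*r2*r3 = -d/a = -2


Product = -2


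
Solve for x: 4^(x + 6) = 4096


Express both sides with the same base.
4096 = 4^6
Since the bases match, equate exponents: x + 6 = 6
So x = 6 - (6) = 0

x = 0


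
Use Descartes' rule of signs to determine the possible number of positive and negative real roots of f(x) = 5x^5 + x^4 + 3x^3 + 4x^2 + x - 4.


Descartes' rule of signs:

For positive roots, count sign changes in f(x) = 5x^5 + x^4 + 3x^3 + 4x^2 + x - 4:
Signs of coefficients: +, +, +, +, +, -
Number of sign changes: 1
Possible positive real roots: 1

For negative roots, examine f(-x) = -5x^5 + x^4 - 3x^3 + 4x^2 - x - 4:
Signs of coefficients: -, +, -, +, -, -
Number of sign changes: 4
Possible negative real roots: 4, 2, 0

Positive roots: 1; Negative roots: 4 or 2 or 0


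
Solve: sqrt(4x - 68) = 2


Square both sides: 4x - 68 = 2^2 = 4
4x = 4 + 68 = 72
x = 18
Check: sqrt(4*18 - 68) = sqrt(4) = 2 ✓

x = 18


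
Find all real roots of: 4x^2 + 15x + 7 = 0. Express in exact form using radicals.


Using the quadratic formula: x = (-b ± sqrt(b^2 - 4ac)) / (2a)
Here a = 4, b = 15, c = 7
Discriminant = b^2 - 4ac = 15^2 - 4(4)(7) = 225 - 112 = 113
Since discriminant = 113 > 0, there are two real roots.
x = (-15 ± sqrt(113)) / 8
Numerically: x ≈ -0.5462 or x ≈ -3.2038

x = (-15 + sqrt(113)) / 8 or x = (-15 - sqrt(113)) / 8


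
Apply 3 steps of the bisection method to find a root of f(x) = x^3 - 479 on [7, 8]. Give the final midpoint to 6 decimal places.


f(x) = x^3 - 479
f(7) = -136 < 0
f(8) = 33 > 0

Step 1: midpoint = (7.000000 + 8.000000)/2 = 7.500000
  f(7.500000) = -57.125000
  f(mid) < 0, so root is in [7.500000, 8.000000]

Step 2: midpoint = (7.500000 + 8.000000)/2 = 7.750000
  f(7.750000) = -13.515625
  f(mid) < 0, so root is in [7.750000, 8.000000]

Step 3: midpoint = (7.750000 + 8.000000)/2 = 7.875000
  f(7.875000) = 9.373047
  f(mid) > 0, so root is in [7.750000, 7.875000]

midpoint = 7.875000


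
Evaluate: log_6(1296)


We need the exponent such that 6^? = 1296
6^4 = 1296
Therefore log_6(1296) = 4

4


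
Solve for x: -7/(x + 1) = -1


Multiply both sides by (x + 1): -7 = -1(x + 1)
Distribute: -7 = -x - 1
-x = -7 + 1 = -6
x = 6

x = 6


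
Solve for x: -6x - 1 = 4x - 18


Starting with: -6x - 1 = 4x - 18
Move all x terms to left: (-6 - 4)x = -18 + 1
Simplify: -10x = -17
Divide both sides by -10: x = 17/10

x = 17/10


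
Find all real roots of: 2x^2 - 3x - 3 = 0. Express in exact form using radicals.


Using the quadratic formula: x = (-b ± sqrt(b^2 - 4ac)) / (2a)
Here a = 2, b = -3, c = -3
Discriminant = b^2 - 4ac = (-3)^2 - 4(2)(-3) = 9 + 24 = 33
Since discriminant = 33 > 0, there are two real roots.
x = (3 ± sqrt(33)) / 4
Numerically: x ≈ 2.1861 or x ≈ -0.6861

x = (3 + sqrt(33)) / 4 or x = (3 - sqrt(33)) / 4


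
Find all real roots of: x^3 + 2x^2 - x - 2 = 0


Let p(x) = x^3 + 2x^2 - x - 2. By the rational root theorem (leading coefficient 1), any rational root is an integer divisor of 2: try ±1, ±2, ... in turn.
Test x = 1: value = 0 ✓, so (x - 1) is a factor.
Synthetic division by (x - 1): bring down 1; 1(1) + 2 = 3; 3(1) - 1 = 2; 2(1) - 2 = 0 → quotient x^2 + 3x + 2, remainder 0.
Solve the quadratic x^2 + 3x + 2 = 0: discriminant = 3^2 - 4(1)(2) = 9 - 8 = 1.
sqrt(1) = 1, so x = (-3 ± 1)/2: x = -1 or x = -2.

x = -2, x = -1, x = 1


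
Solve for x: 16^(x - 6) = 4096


Express both sides with the same base.
4096 = 16^3
Since the bases match, equate exponents: x - 6 = 3
So x = 3 - (-6) = 9

x = 9


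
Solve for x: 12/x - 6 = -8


Subtract -6 from both sides: 12/x = -2
Multiply both sides by x: 12 = -2 * x
Divide by -2: x = -6

x = -6


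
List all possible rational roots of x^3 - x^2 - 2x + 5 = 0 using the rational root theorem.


Rational root theorem: possible roots are ±p/q where:
  p divides the constant term (5): p ∈ {1, 5}
  q divides the leading coefficient (1): q ∈ {1}

All possible rational roots: -5, -1, 1, 5

-5, -1, 1, 5


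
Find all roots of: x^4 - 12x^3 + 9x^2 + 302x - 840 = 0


Let p(x) = x^4 - 12x^3 + 9x^2 + 302x - 840. By the rational root theorem (leading coefficient 1), any rational root is an integer divisor of 840: try ±1, ±2, ... in turn.
Test x = 1: value = -540 ≠ 0.
Test x = -1: value = -1120 ≠ 0.
Test x = 2: value = -280 ≠ 0.
Test x = -2: value = -1296 ≠ 0.
Test x = 3: value = -96 ≠ 0.
Test x = -3: value = -1260 ≠ 0.
Test x = 4: value = 0 ✓, so (x - 4) is a factor.
Synthetic division by (x - 4): bring down 1; 1(4) - 12 = -8; (-8)(4) + 9 = -23; (-23)(4) + 302 = 210; 210(4) - 840 = 0 → quotient x^3 - 8x^2 - 23x + 210, remainder 0.
Continue with the quotient x^3 - 8x^2 - 23x + 210 (candidates must divide 210).
Test x = 5: value = 20 ≠ 0.
Test x = -5: value = 0 ✓, so (x + 5) is a factor.
Synthetic division by (x + 5): bring down 1; 1(-5) - 8 = -13; (-13)(-5) - 23 = 42; 42(-5) + 210 = 0 → quotient x^2 - 13x + 42, remainder 0.
Solve the quadratic x^2 - 13x + 42 = 0: discriminant = (-13)^2 - 4(1)(42) = 169 - 168 = 1.
sqrt(1) = 1, so x = (13 ± 1)/2: x = 7 or x = 6.
Collecting all roots found:

x = -5, x = 4, x = 6, x = 7


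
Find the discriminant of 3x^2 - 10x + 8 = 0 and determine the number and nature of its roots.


For ax^2 + bx + c = 0, discriminant D = b^2 - 4ac
Here a = 3, b = -10, c = 8
D = (-10)^2 - 4(3)(8) = 100 - 96 = 4

D = 4 > 0 and is a perfect square (sqrt = 2)
The equation has 2 distinct real rational roots.

Discriminant = 4, 2 distinct real rational roots


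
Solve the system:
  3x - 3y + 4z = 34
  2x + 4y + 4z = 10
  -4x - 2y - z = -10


Using Cramer's rule. Expand each determinant along the first row.
D  = 3*[4*(-1) - 4*(-2)] - (-3)*[2*(-1) - 4*(-4)] + 4*[2*(-2) - 4*(-4)]
  = 3*(4) - (-3)*(14) + 4*(12) = 102
Dx = 34*[4*(-1) - 4*(-2)] - (-3)*[10*(-1) - 4*(-10)] + 4*[10*(-2) - 4*(-10)]
  = 34*(4) - (-3)*(30) + 4*(20) = 306
Dy = 3*[10*(-1) - 4*(-10)] - 34*[2*(-1) - 4*(-4)] + 4*[2*(-10) - 10*(-4)]
  = 3*(30) - 34*(14) + 4*(20) = -306
Dz = 3*[4*(-10) - 10*(-2)] - (-3)*[2*(-10) - 10*(-4)] + 34*[2*(-2) - 4*(-4)]
  = 3*(-20) - (-3)*(20) + 34*(12) = 408
x = Dx/D = 306/102 = 3, y = Dy/D = -306/102 = -3, z = Dz/D = 408/102 = 4
Check eq1: (3)(3) + (-3)(-3) + (4)(4) = 34 = 34 ✓
Check eq2: (2)(3) + (4)(-3) + (4)(4) = 10 = 10 ✓
Check eq3: (-4)(3) + (-2)(-3) + (-1)(4) = -10 = -10 ✓

x = 3, y = -3, z = 4


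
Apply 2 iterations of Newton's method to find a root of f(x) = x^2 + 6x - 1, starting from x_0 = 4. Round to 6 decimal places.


Newton's method: x_(n+1) = x_n - f(x_n)/f'(x_n)
f(x) = x^2 + 6x - 1
f'(x) = 2x + 6

Iteration 1:
  f(4.000000) = 39.000000
  f'(4.000000) = 14.000000
  x_1 = 4.000000 - (39.000000)/(14.000000) = 1.214286

Iteration 2:
  f(1.214286) = 7.760204
  f'(1.214286) = 8.428571
  x_2 = 1.214286 - (7.760204)/(8.428571) = 0.293584

x_2 = 0.293584


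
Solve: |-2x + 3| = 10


An absolute value equation |expr| = 10 gives two cases:
Case 1: -2x + 3 = 10
  -2x = 7, so x = -7/2
Case 2: -2x + 3 = -10
  -2x = -13, so x = 13/2

x = -7/2, x = 13/2


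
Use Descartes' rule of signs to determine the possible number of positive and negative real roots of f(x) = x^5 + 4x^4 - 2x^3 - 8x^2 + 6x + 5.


Descartes' rule of signs:

For positive roots, count sign changes in f(x) = x^5 + 4x^4 - 2x^3 - 8x^2 + 6x + 5:
Signs of coefficients: +, +, -, -, +, +
Number of sign changes: 2
Possible positive real roots: 2, 0

For negative roots, examine f(-x) = -x^5 + 4x^4 + 2x^3 - 8x^2 - 6x + 5:
Signs of coefficients: -, +, +, -, -, +
Number of sign changes: 3
Possible negative real roots: 3, 1

Positive roots: 2 or 0; Negative roots: 3 or 1


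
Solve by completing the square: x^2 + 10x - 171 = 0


Start: x^2 + 10x - 171 = 0
Move constant: x^2 + 10x = 171
Half of 10 is 5, squared is 25
Add 25 to both sides: x^2 + 10x + 25 = 196
(x + 5)^2 = 196
x + 5 = ±14
x = -5 + 14 = 9 or x = -5 - 14 = -19

x = -19, x = 9


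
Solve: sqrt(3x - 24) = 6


Square both sides: 3x - 24 = 6^2 = 36
3x = 36 + 24 = 60
x = 20
Check: sqrt(3*20 - 24) = sqrt(36) = 6 ✓

x = 20


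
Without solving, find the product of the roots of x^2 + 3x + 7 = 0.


By Vieta's formulas for ax^2 + bx + c = 0:
  Sum of roots = -b/a
  Product of roots = c/a

Here a = 1, b = 3, c = 7
Sum = -(3)/1 = -3
Product = 7/1 = 7

Product = 7


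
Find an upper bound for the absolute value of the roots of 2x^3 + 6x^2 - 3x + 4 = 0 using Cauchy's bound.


Cauchy's bound: all roots r satisfy |r| <= 1 + max(|a_i/a_n|) for i = 0,...,n-1
where a_n is the leading coefficient.

Coefficients: [2, 6, -3, 4]
Leading coefficient a_n = 2
Ratios |a_i/a_n|: 3, 3/2, 2
Maximum ratio: 3
Cauchy's bound: |r| <= 1 + 3 = 4

Upper bound = 4


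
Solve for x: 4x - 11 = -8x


Starting with: 4x - 11 = -8x
Move all x terms to left: (4 + 8)x = 0 + 11
Simplify: 12x = 11
Divide both sides by 12: x = 11/12

x = 11/12


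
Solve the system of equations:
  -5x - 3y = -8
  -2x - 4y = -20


Using Cramer's rule:
Determinant D = (-5)(-4) - (-2)(-3) = 20 - 6 = 14
Dx = (-8)(-4) - (-20)(-3) = 32 - 60 = -28
Dy = (-5)(-20) - (-2)(-8) = 100 - 16 = 84
x = Dx/D = -28/14 = -2
y = Dy/D = 84/14 = 6

x = -2, y = 6


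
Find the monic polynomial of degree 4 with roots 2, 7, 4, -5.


A monic polynomial with roots 2, 7, 4, -5 is:
p(x) = (x - 2)(x - 7)(x - 4)(x + 5)
After multiplying by (x - 2): x - 2
After multiplying by (x - 7): x^2 - 9x + 14
After multiplying by (x - 4): x^3 - 13x^2 + 50x - 56
After multiplying by (x + 5): x^4 - 8x^3 - 15x^2 + 194x - 280

x^4 - 8x^3 - 15x^2 + 194x - 280
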